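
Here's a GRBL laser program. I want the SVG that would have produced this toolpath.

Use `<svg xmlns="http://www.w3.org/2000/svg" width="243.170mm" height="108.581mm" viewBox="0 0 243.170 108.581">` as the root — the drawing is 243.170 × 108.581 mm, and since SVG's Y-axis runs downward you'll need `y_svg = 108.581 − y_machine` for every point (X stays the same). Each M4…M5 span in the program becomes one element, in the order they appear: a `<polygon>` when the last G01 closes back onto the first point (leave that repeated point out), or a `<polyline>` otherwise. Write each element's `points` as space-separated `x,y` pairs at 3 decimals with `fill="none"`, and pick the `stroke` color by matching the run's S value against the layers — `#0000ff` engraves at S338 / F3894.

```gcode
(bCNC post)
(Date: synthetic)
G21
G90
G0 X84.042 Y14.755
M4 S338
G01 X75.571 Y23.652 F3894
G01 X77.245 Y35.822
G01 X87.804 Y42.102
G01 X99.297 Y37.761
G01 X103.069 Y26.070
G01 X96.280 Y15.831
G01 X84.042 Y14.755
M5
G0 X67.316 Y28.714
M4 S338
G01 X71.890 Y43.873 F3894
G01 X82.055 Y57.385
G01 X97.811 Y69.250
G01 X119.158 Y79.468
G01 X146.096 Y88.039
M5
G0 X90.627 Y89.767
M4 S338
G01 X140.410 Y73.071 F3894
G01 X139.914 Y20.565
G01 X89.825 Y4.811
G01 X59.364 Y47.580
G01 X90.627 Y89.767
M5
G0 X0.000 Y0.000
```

<svg xmlns="http://www.w3.org/2000/svg" width="243.170mm" height="108.581mm" viewBox="0 0 243.170 108.581">
  <polygon points="84.042,93.826 75.571,84.929 77.245,72.759 87.804,66.479 99.297,70.820 103.069,82.511 96.280,92.750" fill="none" stroke="#0000ff"/>
  <polyline points="67.316,79.867 71.890,64.708 82.055,51.196 97.811,39.331 119.158,29.113 146.096,20.542" fill="none" stroke="#0000ff"/>
  <polygon points="90.627,18.814 140.410,35.510 139.914,88.016 89.825,103.770 59.364,61.001" fill="none" stroke="#0000ff"/>
</svg>

y_svg = 108.581 − y_m. Every run uses S338, so all elements get stroke `#0000ff` (engrave).

[1] closed run; points: 84.042,93.826 75.571,84.929 77.245,72.759 87.804,66.479 99.297,70.820 103.069,82.511 96.280,92.750

[2] open run; points: 67.316,79.867 71.890,64.708 82.055,51.196 97.811,39.331 119.158,29.113 146.096,20.542

[3] closed run; points: 90.627,18.814 140.410,35.510 139.914,88.016 89.825,103.770 59.364,61.001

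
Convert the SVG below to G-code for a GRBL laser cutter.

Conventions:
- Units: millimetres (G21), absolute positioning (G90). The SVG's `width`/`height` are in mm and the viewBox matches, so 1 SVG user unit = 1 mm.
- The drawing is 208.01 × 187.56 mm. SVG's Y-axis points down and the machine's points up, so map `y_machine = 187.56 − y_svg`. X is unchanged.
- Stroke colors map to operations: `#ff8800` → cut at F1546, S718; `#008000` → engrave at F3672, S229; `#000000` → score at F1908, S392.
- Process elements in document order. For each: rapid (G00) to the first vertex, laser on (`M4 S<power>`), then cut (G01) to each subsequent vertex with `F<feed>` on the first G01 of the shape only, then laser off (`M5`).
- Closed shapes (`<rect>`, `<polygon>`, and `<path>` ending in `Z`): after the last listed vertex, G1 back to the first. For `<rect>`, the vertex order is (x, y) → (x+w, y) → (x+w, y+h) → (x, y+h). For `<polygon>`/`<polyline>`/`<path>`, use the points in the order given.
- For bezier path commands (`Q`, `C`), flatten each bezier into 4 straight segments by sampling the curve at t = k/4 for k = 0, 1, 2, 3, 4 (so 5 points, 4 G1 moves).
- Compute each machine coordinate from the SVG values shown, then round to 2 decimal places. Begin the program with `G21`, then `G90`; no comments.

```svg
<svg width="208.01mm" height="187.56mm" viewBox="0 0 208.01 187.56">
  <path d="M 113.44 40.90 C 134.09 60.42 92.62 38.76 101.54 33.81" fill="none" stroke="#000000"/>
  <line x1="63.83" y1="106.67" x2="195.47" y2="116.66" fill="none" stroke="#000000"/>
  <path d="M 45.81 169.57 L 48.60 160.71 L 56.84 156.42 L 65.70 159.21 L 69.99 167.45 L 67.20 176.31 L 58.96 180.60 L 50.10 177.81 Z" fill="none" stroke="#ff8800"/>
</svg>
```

viewBox `0 0 208.01 187.56` with mm width/height → 1 unit = 1 mm. Flip: y_m = 187.56 − y_svg.

**Shape 1** — `<path>` cubic bezier, stroke `#000000` → score (S392, F1908). Control points (SVG): P0=(113.44,40.90), P1=(134.09,60.42), P2=(92.62,38.76), P3=(101.54,33.81); sampled at t=k/4. Machine vertices: (113.44,146.66) → (119.04,138.84) → (111.89,141.03) → (102.54,147.81) → (101.54,153.75). Open path.

**Shape 2** — `<line>` line segment, stroke `#000000` → score (S392, F1908). Machine vertices: (63.83,80.89) → (195.47,70.90). Open path.

**Shape 3** — `<path>` regular polygon, stroke `#ff8800` → cut (S718, F1546). Machine vertices: (45.81,17.99) → (48.60,26.85) → (56.84,31.14) → (65.70,28.35) → (69.99,20.11) → (67.20,11.25) → (58.96,6.96) → (50.10,9.75) → (45.81,17.99). Closed: final G1 returns to the first vertex.

G21
G90
G00 X113.44 Y146.66
M4 S392
G01 X119.04 Y138.84 F1908
G01 X111.89 Y141.03
G01 X102.54 Y147.81
G01 X101.54 Y153.75
M5
G00 X63.83 Y80.89
M4 S392
G01 X195.47 Y70.90 F1908
M5
G00 X45.81 Y17.99
M4 S718
G01 X48.60 Y26.85 F1546
G01 X56.84 Y31.14
G01 X65.70 Y28.35
G01 X69.99 Y20.11
G01 X67.20 Y11.25
G01 X58.96 Y6.96
G01 X50.10 Y9.75
G01 X45.81 Y17.99
M5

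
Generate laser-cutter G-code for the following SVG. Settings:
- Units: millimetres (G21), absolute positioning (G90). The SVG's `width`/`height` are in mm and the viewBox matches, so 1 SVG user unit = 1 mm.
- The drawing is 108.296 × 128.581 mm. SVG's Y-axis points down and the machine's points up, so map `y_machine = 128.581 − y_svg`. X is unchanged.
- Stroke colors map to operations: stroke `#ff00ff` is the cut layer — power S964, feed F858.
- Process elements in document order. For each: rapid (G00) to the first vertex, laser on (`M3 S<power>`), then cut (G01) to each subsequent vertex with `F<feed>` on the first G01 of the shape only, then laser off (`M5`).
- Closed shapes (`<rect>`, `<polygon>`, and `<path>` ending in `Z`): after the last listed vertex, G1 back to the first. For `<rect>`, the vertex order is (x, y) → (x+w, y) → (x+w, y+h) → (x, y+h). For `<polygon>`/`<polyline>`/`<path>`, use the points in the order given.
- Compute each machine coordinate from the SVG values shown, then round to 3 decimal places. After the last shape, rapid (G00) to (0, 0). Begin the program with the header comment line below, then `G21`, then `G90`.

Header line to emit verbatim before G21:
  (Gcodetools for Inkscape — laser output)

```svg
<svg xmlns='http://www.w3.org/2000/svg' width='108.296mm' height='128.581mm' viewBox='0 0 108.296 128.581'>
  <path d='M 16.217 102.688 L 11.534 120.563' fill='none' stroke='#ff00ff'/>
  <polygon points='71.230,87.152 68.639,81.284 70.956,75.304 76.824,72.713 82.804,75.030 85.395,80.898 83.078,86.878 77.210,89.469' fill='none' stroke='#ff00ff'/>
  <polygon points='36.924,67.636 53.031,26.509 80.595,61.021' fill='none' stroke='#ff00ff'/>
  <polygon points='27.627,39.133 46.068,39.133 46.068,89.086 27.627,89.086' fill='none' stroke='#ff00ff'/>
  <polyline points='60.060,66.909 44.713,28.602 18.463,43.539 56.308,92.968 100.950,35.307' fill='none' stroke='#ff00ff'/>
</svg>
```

1 u = 1 mm; y_m = 128.581 − y.

[1] `<path>` line segment, #ff00ff→cut S964 F858: (16.217,25.893) → (11.534,8.018)

[2] `<polygon>` regular polygon, #ff00ff→cut S964 F858: (71.230,41.429) → (68.639,47.297) → (70.956,53.277) → (76.824,55.868) → (82.804,53.551) → (85.395,47.683) → (83.078,41.703) → (77.210,39.112) → (71.230,41.429) (closed)

[3] `<polygon>` regular polygon, #ff00ff→cut S964 F858: (36.924,60.945) → (53.031,102.072) → (80.595,67.560) → (36.924,60.945) (closed)

[4] `<polygon>` rectangle, #ff00ff→cut S964 F858: (27.627,89.448) → (46.068,89.448) → (46.068,39.495) → (27.627,39.495) → (27.627,89.448) (closed)

[5] `<polyline>` open polyline, #ff00ff→cut S964 F858: (60.060,61.672) → (44.713,99.979) → (18.463,85.042) → (56.308,35.613) → (100.950,93.274)

(Gcodetools for Inkscape — laser output)
G21
G90
G00 X16.217 Y25.893
M3 S964
G01 X11.534 Y8.018 F858
M5
G00 X71.230 Y41.429
M3 S964
G01 X68.639 Y47.297 F858
G01 X70.956 Y53.277
G01 X76.824 Y55.868
G01 X82.804 Y53.551
G01 X85.395 Y47.683
G01 X83.078 Y41.703
G01 X77.210 Y39.112
G01 X71.230 Y41.429
M5
G00 X36.924 Y60.945
M3 S964
G01 X53.031 Y102.072 F858
G01 X80.595 Y67.560
G01 X36.924 Y60.945
M5
G00 X27.627 Y89.448
M3 S964
G01 X46.068 Y89.448 F858
G01 X46.068 Y39.495
G01 X27.627 Y39.495
G01 X27.627 Y89.448
M5
G00 X60.060 Y61.672
M3 S964
G01 X44.713 Y99.979 F858
G01 X18.463 Y85.042
G01 X56.308 Y35.613
G01 X100.950 Y93.274
M5
G00 X0.000 Y0.000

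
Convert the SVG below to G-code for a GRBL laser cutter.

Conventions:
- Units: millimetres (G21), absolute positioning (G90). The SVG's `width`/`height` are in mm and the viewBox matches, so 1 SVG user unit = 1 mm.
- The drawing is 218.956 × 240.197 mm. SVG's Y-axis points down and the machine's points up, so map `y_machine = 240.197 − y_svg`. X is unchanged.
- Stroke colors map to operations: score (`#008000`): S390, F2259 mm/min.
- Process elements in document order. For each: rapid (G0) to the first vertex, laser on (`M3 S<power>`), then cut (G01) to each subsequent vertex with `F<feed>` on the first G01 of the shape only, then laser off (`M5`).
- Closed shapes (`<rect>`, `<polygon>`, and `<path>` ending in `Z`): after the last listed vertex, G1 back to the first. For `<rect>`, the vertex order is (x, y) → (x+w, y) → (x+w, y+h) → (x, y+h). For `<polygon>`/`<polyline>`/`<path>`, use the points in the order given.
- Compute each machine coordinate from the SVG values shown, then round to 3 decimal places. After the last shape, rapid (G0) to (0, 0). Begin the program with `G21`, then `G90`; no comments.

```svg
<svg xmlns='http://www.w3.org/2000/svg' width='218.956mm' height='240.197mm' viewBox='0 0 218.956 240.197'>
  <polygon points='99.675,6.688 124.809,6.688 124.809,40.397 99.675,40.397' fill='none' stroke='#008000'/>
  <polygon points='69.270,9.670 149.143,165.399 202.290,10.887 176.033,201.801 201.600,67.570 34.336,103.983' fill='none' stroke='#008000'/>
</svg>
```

G21
G90
G0 X99.675 Y233.509
M3 S390
G01 X124.809 Y233.509 F2259
G01 X124.809 Y199.800
G01 X99.675 Y199.800
G01 X99.675 Y233.509
M5
G0 X69.270 Y230.527
M3 S390
G01 X149.143 Y74.798 F2259
G01 X202.290 Y229.310
G01 X176.033 Y38.396
G01 X201.600 Y172.627
G01 X34.336 Y136.214
G01 X69.270 Y230.527
M5
G0 X0.000 Y0.000

viewBox `0 0 218.956 240.197` with mm width/height → 1 unit = 1 mm. Flip: y_m = 240.197 − y_svg.

**Shape 1** — `<polygon>` rectangle, stroke `#008000` → score (S390, F2259). Machine vertices: (99.675,233.509) → (124.809,233.509) → (124.809,199.800) → (99.675,199.800) → (99.675,233.509). Closed: final G1 returns to the first vertex.

**Shape 2** — `<polygon>` closed polygon, stroke `#008000` → score (S390, F2259). Machine vertices: (69.270,230.527) → (149.143,74.798) → (202.290,229.310) → (176.033,38.396) → (201.600,172.627) → (34.336,136.214) → (69.270,230.527). Closed: final G1 returns to the first vertex.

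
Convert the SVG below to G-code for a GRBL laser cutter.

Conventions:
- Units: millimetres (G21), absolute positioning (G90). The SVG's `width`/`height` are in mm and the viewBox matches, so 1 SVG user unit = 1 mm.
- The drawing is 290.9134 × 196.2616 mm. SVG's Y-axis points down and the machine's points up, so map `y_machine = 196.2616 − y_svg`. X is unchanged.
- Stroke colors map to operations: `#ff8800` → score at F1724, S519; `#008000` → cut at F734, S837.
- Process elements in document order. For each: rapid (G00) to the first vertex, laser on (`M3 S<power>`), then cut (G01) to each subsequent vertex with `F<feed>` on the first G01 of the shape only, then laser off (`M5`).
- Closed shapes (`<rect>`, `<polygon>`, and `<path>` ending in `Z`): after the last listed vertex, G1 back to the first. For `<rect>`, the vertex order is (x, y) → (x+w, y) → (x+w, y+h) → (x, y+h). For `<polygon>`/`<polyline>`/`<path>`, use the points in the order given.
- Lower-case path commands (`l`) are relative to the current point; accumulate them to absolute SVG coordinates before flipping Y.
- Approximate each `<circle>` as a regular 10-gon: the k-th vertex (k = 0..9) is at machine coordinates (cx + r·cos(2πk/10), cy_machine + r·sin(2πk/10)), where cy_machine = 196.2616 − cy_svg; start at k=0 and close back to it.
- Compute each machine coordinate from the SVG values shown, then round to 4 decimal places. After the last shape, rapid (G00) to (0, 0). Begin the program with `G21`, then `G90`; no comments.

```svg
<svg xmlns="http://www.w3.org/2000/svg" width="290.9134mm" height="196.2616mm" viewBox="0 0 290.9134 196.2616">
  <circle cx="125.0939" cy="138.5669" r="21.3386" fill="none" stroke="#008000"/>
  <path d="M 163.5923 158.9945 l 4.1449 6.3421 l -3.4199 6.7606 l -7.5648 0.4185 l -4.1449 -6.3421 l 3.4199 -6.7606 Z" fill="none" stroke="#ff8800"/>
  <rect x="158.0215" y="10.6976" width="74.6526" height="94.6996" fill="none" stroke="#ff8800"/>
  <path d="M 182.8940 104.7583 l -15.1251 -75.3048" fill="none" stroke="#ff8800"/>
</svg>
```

1 u = 1 mm; y_m = 196.2616 − y.

[1] `<circle>` circle, #008000→cut S837 F734: (146.4325,57.6947) → (142.3572,70.2372) → (131.6879,77.9889) → (118.4999,77.9889) → (107.8306,70.2372) → (103.7553,57.6947) → (107.8306,45.1522) → (118.4999,37.4005) → (131.6879,37.4005) → (142.3572,45.1522) → (146.4325,57.6947) (closed)

[2] `<path>` regular polygon, #ff8800→score S519 F1724: (163.5923,37.2671) → (167.7372,30.9250) → (164.3173,24.1644) → (156.7525,23.7459) → (152.6076,30.0880) → (156.0275,36.8486) → (163.5923,37.2671) (closed)

[3] `<rect>` rectangle, #ff8800→score S519 F1724: (158.0215,185.5640) → (232.6741,185.5640) → (232.6741,90.8644) → (158.0215,90.8644) → (158.0215,185.5640) (closed)

[4] `<path>` line segment, #ff8800→score S519 F1724: (182.8940,91.5033) → (167.7689,166.8081)

G21
G90
G00 X146.4325 Y57.6947
M3 S837
G01 X142.3572 Y70.2372 F734
G01 X131.6879 Y77.9889
G01 X118.4999 Y77.9889
G01 X107.8306 Y70.2372
G01 X103.7553 Y57.6947
G01 X107.8306 Y45.1522
G01 X118.4999 Y37.4005
G01 X131.6879 Y37.4005
G01 X142.3572 Y45.1522
G01 X146.4325 Y57.6947
M5
G00 X163.5923 Y37.2671
M3 S519
G01 X167.7372 Y30.9250 F1724
G01 X164.3173 Y24.1644
G01 X156.7525 Y23.7459
G01 X152.6076 Y30.0880
G01 X156.0275 Y36.8486
G01 X163.5923 Y37.2671
M5
G00 X158.0215 Y185.5640
M3 S519
G01 X232.6741 Y185.5640 F1724
G01 X232.6741 Y90.8644
G01 X158.0215 Y90.8644
G01 X158.0215 Y185.5640
M5
G00 X182.8940 Y91.5033
M3 S519
G01 X167.7689 Y166.8081 F1724
M5
G00 X0.0000 Y0.0000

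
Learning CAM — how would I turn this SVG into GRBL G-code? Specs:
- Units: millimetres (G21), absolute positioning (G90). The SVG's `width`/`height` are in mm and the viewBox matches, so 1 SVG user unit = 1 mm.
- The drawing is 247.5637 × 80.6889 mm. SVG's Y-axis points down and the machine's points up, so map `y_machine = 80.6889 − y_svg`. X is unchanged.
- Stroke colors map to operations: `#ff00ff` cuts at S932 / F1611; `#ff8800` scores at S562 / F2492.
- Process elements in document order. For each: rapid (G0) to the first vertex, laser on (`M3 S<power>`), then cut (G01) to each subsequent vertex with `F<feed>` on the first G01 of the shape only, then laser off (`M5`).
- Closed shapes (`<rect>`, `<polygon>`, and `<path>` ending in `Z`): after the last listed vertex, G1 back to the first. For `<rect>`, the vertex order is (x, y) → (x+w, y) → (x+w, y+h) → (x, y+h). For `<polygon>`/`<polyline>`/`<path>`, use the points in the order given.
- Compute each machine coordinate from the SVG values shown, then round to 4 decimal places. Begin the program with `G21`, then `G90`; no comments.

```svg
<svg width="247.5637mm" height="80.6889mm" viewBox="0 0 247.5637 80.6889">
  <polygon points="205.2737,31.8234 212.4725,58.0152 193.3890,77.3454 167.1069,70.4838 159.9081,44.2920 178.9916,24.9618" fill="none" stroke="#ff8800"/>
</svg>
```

G21
G90
G0 X205.2737 Y48.8655
M3 S562
G01 X212.4725 Y22.6737 F2492
G01 X193.3890 Y3.3435
G01 X167.1069 Y10.2051
G01 X159.9081 Y36.3969
G01 X178.9916 Y55.7271
G01 X205.2737 Y48.8655
M5

Since the viewBox matches the mm dimensions, user units are millimetres directly. The only transform is the Y-flip y_m = 80.6889 − y_svg.

Shape 1 is a regular polygon drawn with `<polygon>`. Its stroke #ff8800 means score at S562, F2492. After flipping Y the toolpath is (205.2737,48.8655) → (212.4725,22.6737) → (193.3890,3.3435) → (167.1069,10.2051) → (159.9081,36.3969) → (178.9916,55.7271) → (205.2737,48.8655), returning to the start.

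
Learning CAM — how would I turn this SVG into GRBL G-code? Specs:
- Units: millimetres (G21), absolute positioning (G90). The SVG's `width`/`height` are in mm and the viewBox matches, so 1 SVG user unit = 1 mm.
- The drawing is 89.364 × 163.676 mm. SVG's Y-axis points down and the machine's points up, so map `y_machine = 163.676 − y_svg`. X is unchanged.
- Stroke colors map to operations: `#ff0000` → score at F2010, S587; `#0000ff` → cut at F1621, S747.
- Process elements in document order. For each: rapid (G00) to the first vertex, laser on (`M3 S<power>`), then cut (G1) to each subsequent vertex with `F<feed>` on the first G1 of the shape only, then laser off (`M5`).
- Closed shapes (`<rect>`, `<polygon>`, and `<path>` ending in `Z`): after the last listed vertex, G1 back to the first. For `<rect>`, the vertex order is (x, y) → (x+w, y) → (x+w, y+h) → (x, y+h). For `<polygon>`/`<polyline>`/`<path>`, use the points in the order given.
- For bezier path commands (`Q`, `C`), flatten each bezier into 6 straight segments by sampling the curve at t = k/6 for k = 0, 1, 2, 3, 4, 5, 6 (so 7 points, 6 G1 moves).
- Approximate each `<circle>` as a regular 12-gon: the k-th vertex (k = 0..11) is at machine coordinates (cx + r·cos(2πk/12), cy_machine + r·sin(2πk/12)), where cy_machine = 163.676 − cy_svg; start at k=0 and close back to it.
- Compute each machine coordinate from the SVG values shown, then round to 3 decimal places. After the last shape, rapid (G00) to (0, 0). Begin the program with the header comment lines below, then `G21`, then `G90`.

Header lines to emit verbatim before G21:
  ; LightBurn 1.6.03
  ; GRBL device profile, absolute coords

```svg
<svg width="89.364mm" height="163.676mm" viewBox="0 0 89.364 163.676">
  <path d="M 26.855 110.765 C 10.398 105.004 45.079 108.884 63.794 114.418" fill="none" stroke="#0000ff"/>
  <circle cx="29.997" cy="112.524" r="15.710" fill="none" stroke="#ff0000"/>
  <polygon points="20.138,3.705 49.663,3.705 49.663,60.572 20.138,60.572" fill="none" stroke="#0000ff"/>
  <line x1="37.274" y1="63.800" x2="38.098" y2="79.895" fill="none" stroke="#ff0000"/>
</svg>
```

Since the viewBox matches the mm dimensions, user units are millimetres directly. The only transform is the Y-flip y_m = 163.676 − y_svg.

Shape 1 is a cubic bezier drawn with `<path>`. Its stroke #0000ff means cut at S747, F1621. After flipping Y the toolpath is (26.855,52.911) → (22.577,55.025) → (24.959,55.754) → (32.135,55.320) → (42.242,53.945) → (53.417,51.850) → (63.794,49.258).

Shape 2 is a circle drawn with `<circle>`. Its stroke #ff0000 means score at S587, F2010. After flipping Y the toolpath is (45.707,51.152) → (43.602,59.007) → (37.852,64.757) → (29.997,66.862) → (22.142,64.757) → (16.392,59.007) → (14.287,51.152) → (16.392,43.297) → (22.142,37.547) → (29.997,35.442) → (37.852,37.547) → (43.602,43.297) → (45.707,51.152), returning to the start.

Shape 3 is a rectangle drawn with `<polygon>`. Its stroke #0000ff means cut at S747, F1621. After flipping Y the toolpath is (20.138,159.971) → (49.663,159.971) → (49.663,103.104) → (20.138,103.104) → (20.138,159.971), returning to the start.

Shape 4 is a line segment drawn with `<line>`. Its stroke #ff0000 means score at S587, F2010. After flipping Y the toolpath is (37.274,99.876) → (38.098,83.781).

; LightBurn 1.6.03
; GRBL device profile, absolute coords
G21
G90
G00 X26.855 Y52.911
M3 S747
G1 X22.577 Y55.025 F1621
G1 X24.959 Y55.754
G1 X32.135 Y55.320
G1 X42.242 Y53.945
G1 X53.417 Y51.850
G1 X63.794 Y49.258
M5
G00 X45.707 Y51.152
M3 S587
G1 X43.602 Y59.007 F2010
G1 X37.852 Y64.757
G1 X29.997 Y66.862
G1 X22.142 Y64.757
G1 X16.392 Y59.007
G1 X14.287 Y51.152
G1 X16.392 Y43.297
G1 X22.142 Y37.547
G1 X29.997 Y35.442
G1 X37.852 Y37.547
G1 X43.602 Y43.297
G1 X45.707 Y51.152
M5
G00 X20.138 Y159.971
M3 S747
G1 X49.663 Y159.971 F1621
G1 X49.663 Y103.104
G1 X20.138 Y103.104
G1 X20.138 Y159.971
M5
G00 X37.274 Y99.876
M3 S587
G1 X38.098 Y83.781 F2010
M5
G00 X0.000 Y0.000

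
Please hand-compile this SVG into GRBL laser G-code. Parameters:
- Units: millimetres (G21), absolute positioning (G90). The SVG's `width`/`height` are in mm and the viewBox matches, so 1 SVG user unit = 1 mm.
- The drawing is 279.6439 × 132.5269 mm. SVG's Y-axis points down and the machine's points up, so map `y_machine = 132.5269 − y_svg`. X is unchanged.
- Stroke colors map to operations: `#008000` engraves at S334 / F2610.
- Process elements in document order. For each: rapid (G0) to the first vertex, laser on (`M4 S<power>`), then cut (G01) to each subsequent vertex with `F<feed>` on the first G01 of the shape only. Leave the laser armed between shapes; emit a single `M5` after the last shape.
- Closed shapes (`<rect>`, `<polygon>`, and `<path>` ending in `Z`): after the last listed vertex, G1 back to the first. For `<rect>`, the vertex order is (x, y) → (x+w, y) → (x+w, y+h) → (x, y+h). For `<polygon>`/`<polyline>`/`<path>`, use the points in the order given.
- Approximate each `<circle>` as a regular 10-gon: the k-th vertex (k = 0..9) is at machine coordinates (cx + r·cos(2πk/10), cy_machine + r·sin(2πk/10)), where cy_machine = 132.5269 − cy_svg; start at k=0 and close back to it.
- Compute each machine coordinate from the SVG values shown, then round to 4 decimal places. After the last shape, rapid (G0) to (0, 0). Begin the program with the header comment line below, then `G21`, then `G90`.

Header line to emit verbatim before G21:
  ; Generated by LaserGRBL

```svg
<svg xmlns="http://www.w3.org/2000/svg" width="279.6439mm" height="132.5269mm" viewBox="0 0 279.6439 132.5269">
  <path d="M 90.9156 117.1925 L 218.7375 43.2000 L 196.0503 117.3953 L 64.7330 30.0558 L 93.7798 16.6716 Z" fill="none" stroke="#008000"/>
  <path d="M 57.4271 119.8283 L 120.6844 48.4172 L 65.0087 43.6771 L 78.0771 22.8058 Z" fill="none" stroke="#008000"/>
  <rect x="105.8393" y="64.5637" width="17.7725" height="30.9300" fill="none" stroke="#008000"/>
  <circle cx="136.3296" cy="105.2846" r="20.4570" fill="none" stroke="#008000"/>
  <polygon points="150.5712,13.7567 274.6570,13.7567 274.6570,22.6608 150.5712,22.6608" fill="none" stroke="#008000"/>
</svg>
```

; Generated by LaserGRBL
G21
G90
G0 X90.9156 Y15.3344
M4 S334
G01 X218.7375 Y89.3269 F2610
G01 X196.0503 Y15.1316
G01 X64.7330 Y102.4711
G01 X93.7798 Y115.8553
G01 X90.9156 Y15.3344
G0 X57.4271 Y12.6986
M4 S334
G01 X120.6844 Y84.1097 F2610
G01 X65.0087 Y88.8498
G01 X78.0771 Y109.7211
G01 X57.4271 Y12.6986
G0 X105.8393 Y67.9632
M4 S334
G01 X123.6118 Y67.9632 F2610
G01 X123.6118 Y37.0332
G01 X105.8393 Y37.0332
G01 X105.8393 Y67.9632
G0 X156.7866 Y27.2423
M4 S334
G01 X152.8797 Y39.2666 F2610
G01 X142.6512 Y46.6981
G01 X130.0080 Y46.6981
G01 X119.7795 Y39.2666
G01 X115.8726 Y27.2423
G01 X119.7795 Y15.2180
G01 X130.0080 Y7.7865
G01 X142.6512 Y7.7865
G01 X152.8797 Y15.2180
G01 X156.7866 Y27.2423
G0 X150.5712 Y118.7702
M4 S334
G01 X274.6570 Y118.7702 F2610
G01 X274.6570 Y109.8661
G01 X150.5712 Y109.8661
G01 X150.5712 Y118.7702
M5
G0 X0.0000 Y0.0000

1 u = 1 mm; y_m = 132.5269 − y.

[1] `<path>` closed polygon, #008000→engrave S334 F2610: (90.9156,15.3344) → (218.7375,89.3269) → (196.0503,15.1316) → (64.7330,102.4711) → (93.7798,115.8553) → (90.9156,15.3344) (closed)

[2] `<path>` closed polygon, #008000→engrave S334 F2610: (57.4271,12.6986) → (120.6844,84.1097) → (65.0087,88.8498) → (78.0771,109.7211) → (57.4271,12.6986) (closed)

[3] `<rect>` rectangle, #008000→engrave S334 F2610: (105.8393,67.9632) → (123.6118,67.9632) → (123.6118,37.0332) → (105.8393,37.0332) → (105.8393,67.9632) (closed)

[4] `<circle>` circle, #008000→engrave S334 F2610: (156.7866,27.2423) → (152.8797,39.2666) → (142.6512,46.6981) → (130.0080,46.6981) → (119.7795,39.2666) → (115.8726,27.2423) → (119.7795,15.2180) → (130.0080,7.7865) → (142.6512,7.7865) → (152.8797,15.2180) → (156.7866,27.2423) (closed)

[5] `<polygon>` rectangle, #008000→engrave S334 F2610: (150.5712,118.7702) → (274.6570,118.7702) → (274.6570,109.8661) → (150.5712,109.8661) → (150.5712,118.7702) (closed)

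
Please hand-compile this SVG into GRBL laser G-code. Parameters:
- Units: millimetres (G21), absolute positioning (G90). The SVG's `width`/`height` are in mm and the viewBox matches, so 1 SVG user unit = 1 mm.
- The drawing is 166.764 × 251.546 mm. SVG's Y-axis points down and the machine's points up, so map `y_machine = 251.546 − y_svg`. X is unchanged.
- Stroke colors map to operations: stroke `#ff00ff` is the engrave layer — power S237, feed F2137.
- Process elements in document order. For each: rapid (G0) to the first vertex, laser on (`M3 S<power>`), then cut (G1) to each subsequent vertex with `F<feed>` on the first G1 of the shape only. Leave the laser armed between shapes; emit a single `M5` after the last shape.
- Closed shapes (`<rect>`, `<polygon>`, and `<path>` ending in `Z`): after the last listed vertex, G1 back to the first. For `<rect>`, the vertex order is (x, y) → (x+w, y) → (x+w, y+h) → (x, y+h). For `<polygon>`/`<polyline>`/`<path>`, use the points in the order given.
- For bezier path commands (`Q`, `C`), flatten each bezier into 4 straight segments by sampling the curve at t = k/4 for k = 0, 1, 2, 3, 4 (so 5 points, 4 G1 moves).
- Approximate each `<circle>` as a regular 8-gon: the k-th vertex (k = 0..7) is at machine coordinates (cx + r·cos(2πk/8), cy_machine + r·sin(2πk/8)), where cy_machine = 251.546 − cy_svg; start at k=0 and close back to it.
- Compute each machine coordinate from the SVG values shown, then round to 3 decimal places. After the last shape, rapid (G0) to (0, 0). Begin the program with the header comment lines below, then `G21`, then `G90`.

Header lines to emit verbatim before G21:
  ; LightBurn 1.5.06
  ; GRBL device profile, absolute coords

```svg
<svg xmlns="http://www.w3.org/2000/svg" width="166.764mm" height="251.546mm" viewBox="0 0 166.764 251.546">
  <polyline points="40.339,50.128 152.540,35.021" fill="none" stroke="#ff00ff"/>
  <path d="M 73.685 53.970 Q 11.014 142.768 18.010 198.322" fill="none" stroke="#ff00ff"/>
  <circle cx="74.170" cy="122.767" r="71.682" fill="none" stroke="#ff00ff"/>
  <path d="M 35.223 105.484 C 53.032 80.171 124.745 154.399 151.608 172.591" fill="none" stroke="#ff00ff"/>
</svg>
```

; LightBurn 1.5.06
; GRBL device profile, absolute coords
G21
G90
G0 X40.339 Y201.418
M3 S237
G1 X152.540 Y216.525 F2137
G0 X73.685 Y197.576
M3 S237
G1 X46.704 Y155.255 F2137
G1 X28.431 Y117.089
G1 X18.866 Y83.079
G1 X18.010 Y53.224
G0 X145.852 Y128.779
M3 S237
G1 X124.857 Y179.466 F2137
G1 X74.170 Y200.461
G1 X23.483 Y179.466
G1 X2.488 Y128.779
G1 X23.483 Y78.092
G1 X74.170 Y57.097
G1 X124.857 Y78.092
G1 X145.852 Y128.779
G0 X35.223 Y146.062
M3 S237
G1 X57.144 Y148.814 F2137
G1 X90.020 Y128.823
G1 X124.594 Y100.675
G1 X151.608 Y78.955
M5
G0 X0.000 Y0.000

viewBox `0 0 166.764 251.546` with mm width/height → 1 unit = 1 mm. Flip: y_m = 251.546 − y_svg.

**Shape 1** — `<polyline>` line segment, stroke `#ff00ff` → engrave (S237, F2137). Machine vertices: (40.339,201.418) → (152.540,216.525). Open path.

**Shape 2** — `<path>` quadratic bezier, stroke `#ff00ff` → engrave (S237, F2137). Control points (SVG): P0=(73.685,53.970), P1=(11.014,142.768), P2=(18.010,198.322); sampled at t=k/4. Machine vertices: (73.685,197.576) → (46.704,155.255) → (28.431,117.089) → (18.866,83.079) → (18.010,53.224). Open path.

**Shape 3** — `<circle>` circle, stroke `#ff00ff` → engrave (S237, F2137). Machine vertices: (145.852,128.779) → (124.857,179.466) → (74.170,200.461) → (23.483,179.466) → (2.488,128.779) → (23.483,78.092) → (74.170,57.097) → (124.857,78.092) → (145.852,128.779). Closed: final G1 returns to the first vertex.

**Shape 4** — `<path>` cubic bezier, stroke `#ff00ff` → engrave (S237, F2137). Control points (SVG): P0=(35.223,105.484), P1=(53.032,80.171), P2=(124.745,154.399), P3=(151.608,172.591); sampled at t=k/4. Machine vertices: (35.223,146.062) → (57.144,148.814) → (90.020,128.823) → (124.594,100.675) → (151.608,78.955). Open path.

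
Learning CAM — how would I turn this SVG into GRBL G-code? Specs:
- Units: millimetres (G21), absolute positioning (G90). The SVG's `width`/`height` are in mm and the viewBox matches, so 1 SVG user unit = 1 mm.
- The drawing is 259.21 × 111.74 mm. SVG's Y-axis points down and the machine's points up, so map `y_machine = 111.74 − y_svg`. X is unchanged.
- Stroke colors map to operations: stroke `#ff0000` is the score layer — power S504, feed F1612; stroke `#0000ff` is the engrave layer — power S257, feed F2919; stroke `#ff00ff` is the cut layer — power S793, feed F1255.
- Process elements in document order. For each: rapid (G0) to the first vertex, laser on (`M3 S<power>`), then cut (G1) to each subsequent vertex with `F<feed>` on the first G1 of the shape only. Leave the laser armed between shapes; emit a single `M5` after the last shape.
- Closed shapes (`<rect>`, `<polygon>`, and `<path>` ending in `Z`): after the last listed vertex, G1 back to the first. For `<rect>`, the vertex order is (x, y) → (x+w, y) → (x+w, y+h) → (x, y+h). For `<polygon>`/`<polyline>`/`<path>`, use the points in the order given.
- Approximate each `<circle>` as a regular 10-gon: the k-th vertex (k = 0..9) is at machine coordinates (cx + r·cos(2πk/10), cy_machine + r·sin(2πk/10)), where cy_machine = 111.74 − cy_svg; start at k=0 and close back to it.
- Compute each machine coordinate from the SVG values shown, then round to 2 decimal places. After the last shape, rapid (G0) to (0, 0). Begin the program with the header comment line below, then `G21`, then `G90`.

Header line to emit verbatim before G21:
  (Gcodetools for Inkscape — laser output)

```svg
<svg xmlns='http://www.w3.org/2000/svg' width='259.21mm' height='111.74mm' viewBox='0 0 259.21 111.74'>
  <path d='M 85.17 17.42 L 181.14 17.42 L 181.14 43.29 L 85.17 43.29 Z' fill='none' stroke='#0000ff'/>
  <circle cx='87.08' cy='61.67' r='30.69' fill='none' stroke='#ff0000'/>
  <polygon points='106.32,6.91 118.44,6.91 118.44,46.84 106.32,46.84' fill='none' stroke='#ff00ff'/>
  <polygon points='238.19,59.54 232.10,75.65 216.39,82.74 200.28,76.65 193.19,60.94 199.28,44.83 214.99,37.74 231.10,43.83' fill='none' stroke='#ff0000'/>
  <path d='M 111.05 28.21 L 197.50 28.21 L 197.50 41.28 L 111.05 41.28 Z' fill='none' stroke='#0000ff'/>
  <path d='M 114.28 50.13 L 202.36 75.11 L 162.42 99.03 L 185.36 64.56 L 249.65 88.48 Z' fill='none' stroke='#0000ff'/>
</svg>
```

(Gcodetools for Inkscape — laser output)
G21
G90
G0 X85.17 Y94.32
M3 S257
G1 X181.14 Y94.32 F2919
G1 X181.14 Y68.45
G1 X85.17 Y68.45
G1 X85.17 Y94.32
G0 X117.77 Y50.07
M3 S504
G1 X111.91 Y68.11 F1612
G1 X96.56 Y79.26
G1 X77.60 Y79.26
G1 X62.25 Y68.11
G1 X56.39 Y50.07
G1 X62.25 Y32.03
G1 X77.60 Y20.88
G1 X96.56 Y20.88
G1 X111.91 Y32.03
G1 X117.77 Y50.07
G0 X106.32 Y104.83
M3 S793
G1 X118.44 Y104.83 F1255
G1 X118.44 Y64.90
G1 X106.32 Y64.90
G1 X106.32 Y104.83
G0 X238.19 Y52.20
M3 S504
G1 X232.10 Y36.09 F1612
G1 X216.39 Y29.00
G1 X200.28 Y35.09
G1 X193.19 Y50.80
G1 X199.28 Y66.91
G1 X214.99 Y74.00
G1 X231.10 Y67.91
G1 X238.19 Y52.20
G0 X111.05 Y83.53
M3 S257
G1 X197.50 Y83.53 F2919
G1 X197.50 Y70.46
G1 X111.05 Y70.46
G1 X111.05 Y83.53
G0 X114.28 Y61.61
M3 S257
G1 X202.36 Y36.63 F2919
G1 X162.42 Y12.71
G1 X185.36 Y47.18
G1 X249.65 Y23.26
G1 X114.28 Y61.61
M5
G0 X0.00 Y0.00

viewBox `0 0 259.21 111.74` with mm width/height → 1 unit = 1 mm. Flip: y_m = 111.74 − y_svg.

**Shape 1** — `<path>` rectangle, stroke `#0000ff` → engrave (S257, F2919). Machine vertices: (85.17,94.32) → (181.14,94.32) → (181.14,68.45) → (85.17,68.45) → (85.17,94.32). Closed: final G1 returns to the first vertex.

**Shape 2** — `<circle>` circle, stroke `#ff0000` → score (S504, F1612). Machine vertices: (117.77,50.07) → (111.91,68.11) → (96.56,79.26) → (77.60,79.26) → (62.25,68.11) → (56.39,50.07) → (62.25,32.03) → (77.60,20.88) → (96.56,20.88) → (111.91,32.03) → (117.77,50.07). Closed: final G1 returns to the first vertex.

**Shape 3** — `<polygon>` rectangle, stroke `#ff00ff` → cut (S793, F1255). Machine vertices: (106.32,104.83) → (118.44,104.83) → (118.44,64.90) → (106.32,64.90) → (106.32,104.83). Closed: final G1 returns to the first vertex.

**Shape 4** — `<polygon>` regular polygon, stroke `#ff0000` → score (S504, F1612). Machine vertices: (238.19,52.20) → (232.10,36.09) → (216.39,29.00) → (200.28,35.09) → (193.19,50.80) → (199.28,66.91) → (214.99,74.00) → (231.10,67.91) → (238.19,52.20). Closed: final G1 returns to the first vertex.

**Shape 5** — `<path>` rectangle, stroke `#0000ff` → engrave (S257, F2919). Machine vertices: (111.05,83.53) → (197.50,83.53) → (197.50,70.46) → (111.05,70.46) → (111.05,83.53). Closed: final G1 returns to the first vertex.

**Shape 6** — `<path>` closed polygon, stroke `#0000ff` → engrave (S257, F2919). Machine vertices: (114.28,61.61) → (202.36,36.63) → (162.42,12.71) → (185.36,47.18) → (249.65,23.26) → (114.28,61.61). Closed: final G1 returns to the first vertex.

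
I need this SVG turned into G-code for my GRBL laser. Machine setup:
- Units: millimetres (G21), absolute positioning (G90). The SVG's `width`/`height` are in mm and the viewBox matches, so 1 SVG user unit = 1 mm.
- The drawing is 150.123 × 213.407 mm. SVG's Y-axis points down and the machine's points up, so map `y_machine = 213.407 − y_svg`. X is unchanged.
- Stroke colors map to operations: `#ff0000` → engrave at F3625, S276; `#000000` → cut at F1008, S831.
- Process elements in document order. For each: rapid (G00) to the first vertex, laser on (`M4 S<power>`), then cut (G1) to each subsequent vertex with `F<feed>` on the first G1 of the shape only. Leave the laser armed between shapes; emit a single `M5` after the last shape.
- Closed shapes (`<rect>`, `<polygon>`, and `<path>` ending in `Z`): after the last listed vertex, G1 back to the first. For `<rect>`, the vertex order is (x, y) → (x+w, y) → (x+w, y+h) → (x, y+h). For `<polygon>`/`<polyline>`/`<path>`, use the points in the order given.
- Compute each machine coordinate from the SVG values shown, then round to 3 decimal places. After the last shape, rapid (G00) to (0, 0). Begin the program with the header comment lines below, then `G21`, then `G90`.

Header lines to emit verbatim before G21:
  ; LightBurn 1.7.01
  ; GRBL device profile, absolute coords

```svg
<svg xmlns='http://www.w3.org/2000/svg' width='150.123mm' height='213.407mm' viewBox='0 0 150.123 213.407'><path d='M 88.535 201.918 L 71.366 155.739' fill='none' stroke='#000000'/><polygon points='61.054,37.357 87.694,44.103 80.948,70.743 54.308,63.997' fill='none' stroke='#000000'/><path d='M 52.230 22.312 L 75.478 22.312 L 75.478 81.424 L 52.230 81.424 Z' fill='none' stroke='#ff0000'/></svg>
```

; LightBurn 1.7.01
; GRBL device profile, absolute coords
G21
G90
G00 X88.535 Y11.489
M4 S831
G1 X71.366 Y57.668 F1008
G00 X61.054 Y176.050
M4 S831
G1 X87.694 Y169.304 F1008
G1 X80.948 Y142.664
G1 X54.308 Y149.410
G1 X61.054 Y176.050
G00 X52.230 Y191.095
M4 S276
G1 X75.478 Y191.095 F3625
G1 X75.478 Y131.983
G1 X52.230 Y131.983
G1 X52.230 Y191.095
M5
G00 X0.000 Y0.000

1 u = 1 mm; y_m = 213.407 − y.

[1] `<path>` line segment, #000000→cut S831 F1008: (88.535,11.489) → (71.366,57.668)

[2] `<polygon>` regular polygon, #000000→cut S831 F1008: (61.054,176.050) → (87.694,169.304) → (80.948,142.664) → (54.308,149.410) → (61.054,176.050) (closed)

[3] `<path>` rectangle, #ff0000→engrave S276 F3625: (52.230,191.095) → (75.478,191.095) → (75.478,131.983) → (52.230,131.983) → (52.230,191.095) (closed)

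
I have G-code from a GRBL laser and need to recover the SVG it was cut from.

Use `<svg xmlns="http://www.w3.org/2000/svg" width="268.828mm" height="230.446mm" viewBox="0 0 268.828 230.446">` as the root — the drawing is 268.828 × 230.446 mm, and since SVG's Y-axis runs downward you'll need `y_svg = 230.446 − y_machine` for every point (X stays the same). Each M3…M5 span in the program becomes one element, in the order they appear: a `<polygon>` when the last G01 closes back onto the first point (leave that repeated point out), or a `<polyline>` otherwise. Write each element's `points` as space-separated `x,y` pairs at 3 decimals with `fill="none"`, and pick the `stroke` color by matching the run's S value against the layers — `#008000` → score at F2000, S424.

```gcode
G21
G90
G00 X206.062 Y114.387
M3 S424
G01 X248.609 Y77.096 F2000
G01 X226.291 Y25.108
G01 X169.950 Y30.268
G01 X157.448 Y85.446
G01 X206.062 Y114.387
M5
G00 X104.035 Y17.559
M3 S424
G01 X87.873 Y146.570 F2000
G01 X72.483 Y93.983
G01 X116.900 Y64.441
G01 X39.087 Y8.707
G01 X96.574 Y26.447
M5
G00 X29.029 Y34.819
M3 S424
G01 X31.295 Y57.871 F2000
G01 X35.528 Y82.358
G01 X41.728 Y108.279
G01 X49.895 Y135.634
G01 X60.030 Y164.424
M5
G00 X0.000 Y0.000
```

y_svg = 230.446 − y_m. Every run uses S424, so all elements get stroke `#008000` (score).

[1] closed run; points: 206.062,116.059 248.609,153.350 226.291,205.338 169.950,200.178 157.448,145.000

[2] open run; points: 104.035,212.887 87.873,83.876 72.483,136.463 116.900,166.005 39.087,221.739 96.574,203.999

[3] open run; points: 29.029,195.627 31.295,172.575 35.528,148.088 41.728,122.167 49.895,94.812 60.030,66.022

<svg xmlns="http://www.w3.org/2000/svg" width="268.828mm" height="230.446mm" viewBox="0 0 268.828 230.446">
  <polygon points="206.062,116.059 248.609,153.350 226.291,205.338 169.950,200.178 157.448,145.000" fill="none" stroke="#008000"/>
  <polyline points="104.035,212.887 87.873,83.876 72.483,136.463 116.900,166.005 39.087,221.739 96.574,203.999" fill="none" stroke="#008000"/>
  <polyline points="29.029,195.627 31.295,172.575 35.528,148.088 41.728,122.167 49.895,94.812 60.030,66.022" fill="none" stroke="#008000"/>
</svg>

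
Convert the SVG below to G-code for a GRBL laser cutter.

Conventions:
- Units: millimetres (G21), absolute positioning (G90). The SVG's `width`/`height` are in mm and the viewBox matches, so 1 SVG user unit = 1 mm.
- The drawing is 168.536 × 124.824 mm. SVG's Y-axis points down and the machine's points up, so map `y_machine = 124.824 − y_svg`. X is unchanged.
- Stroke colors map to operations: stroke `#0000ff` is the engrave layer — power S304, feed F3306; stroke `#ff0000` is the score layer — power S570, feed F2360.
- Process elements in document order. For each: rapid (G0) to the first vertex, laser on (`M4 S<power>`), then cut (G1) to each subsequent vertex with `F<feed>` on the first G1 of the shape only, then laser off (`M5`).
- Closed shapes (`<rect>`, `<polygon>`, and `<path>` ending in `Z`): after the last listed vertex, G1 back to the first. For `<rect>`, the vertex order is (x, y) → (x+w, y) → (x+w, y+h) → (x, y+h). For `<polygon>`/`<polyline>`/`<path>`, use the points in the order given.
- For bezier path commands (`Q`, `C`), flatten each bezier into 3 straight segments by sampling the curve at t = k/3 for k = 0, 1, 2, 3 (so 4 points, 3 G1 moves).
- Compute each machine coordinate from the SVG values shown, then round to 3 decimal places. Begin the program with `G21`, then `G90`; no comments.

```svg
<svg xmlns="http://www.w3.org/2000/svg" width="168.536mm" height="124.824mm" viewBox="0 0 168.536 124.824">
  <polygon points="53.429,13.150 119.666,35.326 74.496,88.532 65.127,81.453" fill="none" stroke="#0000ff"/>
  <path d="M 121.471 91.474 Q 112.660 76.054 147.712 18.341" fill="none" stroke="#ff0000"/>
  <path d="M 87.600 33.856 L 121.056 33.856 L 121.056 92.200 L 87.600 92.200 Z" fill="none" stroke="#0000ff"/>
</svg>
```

Since the viewBox matches the mm dimensions, user units are millimetres directly. The only transform is the Y-flip y_m = 124.824 − y_svg.

Shape 1 is a closed polygon drawn with `<polygon>`. Its stroke #0000ff means engrave at S304, F3306. After flipping Y the toolpath is (53.429,111.674) → (119.666,89.498) → (74.496,36.292) → (65.127,43.371) → (53.429,111.674), returning to the start.

Shape 2 is a quadratic bezier drawn with `<path>`. Its stroke #ff0000 means score at S570, F2360. After flipping Y the toolpath is (121.471,33.350) → (120.471,48.329) → (129.218,72.707) → (147.712,106.483).

Shape 3 is a rectangle drawn with `<path>`. Its stroke #0000ff means engrave at S304, F3306. After flipping Y the toolpath is (87.600,90.968) → (121.056,90.968) → (121.056,32.624) → (87.600,32.624) → (87.600,90.968), returning to the start.

G21
G90
G0 X53.429 Y111.674
M4 S304
G1 X119.666 Y89.498 F3306
G1 X74.496 Y36.292
G1 X65.127 Y43.371
G1 X53.429 Y111.674
M5
G0 X121.471 Y33.350
M4 S570
G1 X120.471 Y48.329 F2360
G1 X129.218 Y72.707
G1 X147.712 Y106.483
M5
G0 X87.600 Y90.968
M4 S304
G1 X121.056 Y90.968 F3306
G1 X121.056 Y32.624
G1 X87.600 Y32.624
G1 X87.600 Y90.968
M5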